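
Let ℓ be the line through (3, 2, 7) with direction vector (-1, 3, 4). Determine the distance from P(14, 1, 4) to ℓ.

√105

Direction vector d = (-1, 3, 4).
AP = (11, -1, -3); AP·d = -26, |AP|² = 131, |d|² = 26.
distance² = |AP|² − (AP·d)²/|d|² = 131 − 676/26 = 105, so the distance is √105.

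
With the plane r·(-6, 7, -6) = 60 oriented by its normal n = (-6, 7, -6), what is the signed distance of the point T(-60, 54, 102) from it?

6

n·T − 60 = 66.
|n| = 11, so the signed distance is 66/11 = 6.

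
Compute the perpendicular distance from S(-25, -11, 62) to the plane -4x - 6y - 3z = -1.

19√61/61

Normal vector n = (-4, -6, -3), and n·(-25, -11, 62) - (-1) = -19.
|n| = √(16 + 36 + 9) = √61, so the distance is |-19|/√61 = 19/√61.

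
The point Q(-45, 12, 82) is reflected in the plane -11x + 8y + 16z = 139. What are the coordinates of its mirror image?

n = (-11, 8, 16), |n|² = 441, n·Q − 139 = 1764, so t = 1764/441 = 4.
Foot F = Q − 4·n = (-1, -20, 18); the reflection is 2F − Q = (43, -52, -46).

(43, -52, -46)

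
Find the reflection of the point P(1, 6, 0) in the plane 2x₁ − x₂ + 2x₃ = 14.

(9, 2, 8)

n = (2, −1, 2), |n|² = 9, n·P − 14 = -18, so t = -18/9 = -2.
Foot F = P − (-2)·n = (5, 4, 4); the reflection is 2F − P = (9, 2, 8).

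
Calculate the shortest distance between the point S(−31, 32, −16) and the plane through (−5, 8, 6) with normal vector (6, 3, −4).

4√61/61

The plane has equation n·(r − (−5, 8, 6)) = 0, i.e. n·r = -30.
Then n·(−31, 32, −16) − (−30) = 4.
|n| = √(36 + 9 + 16) = √61, so the distance is |4|/√61 = 4/√61.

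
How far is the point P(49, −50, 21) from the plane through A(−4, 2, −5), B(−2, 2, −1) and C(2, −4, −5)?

8

AB = (2, 0, 4) and AC = (6, −6, 0), so a normal is n = AB × AC = (24, 24, −12).
Then n·(49, −50, 21) − 12 = −288.
|n| = √(576 + 576 + 144) = 36, so the distance is |-288|/36 = 8.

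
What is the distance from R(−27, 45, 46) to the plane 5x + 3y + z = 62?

16/√35

Normal vector n = (5, 3, 1), and n·(−27, 45, 46) − 62 = −16.
|n| = √(25 + 9 + 1) = √35, so the distance is |-16|/√35 = 16/√35.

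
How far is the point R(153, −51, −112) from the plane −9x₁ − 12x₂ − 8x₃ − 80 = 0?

3

d = |(-9)·153 + (-12)·(-51) + (-8)·(-112) − 80| / √(81 + 144 + 64) = |51| / 17 = 3.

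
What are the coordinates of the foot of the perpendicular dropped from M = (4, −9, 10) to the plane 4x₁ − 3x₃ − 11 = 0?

The perpendicular from M has direction n = (4, 0, −3): r = (4, −9, 10) + t(4, 0, −3).
Substitute into the plane: n·(M + tn) = 11 gives -14 + 25t = 11, so t = 1.
Foot = (4, −9, 10) + 1·(4, 0, −3) = (8, −9, 7).

(8, -9, 7)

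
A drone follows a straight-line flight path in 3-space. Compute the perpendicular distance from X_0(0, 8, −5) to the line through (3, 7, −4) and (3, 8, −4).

√10

A direction vector is d = (0, 1, 0).
AP = (−3, 1, −1); AP·d = 1, |AP|² = 11, |d|² = 1.
distance² = |AP|² − (AP·d)²/|d|² = 11 − 1/1 = 10, so the distance is √10.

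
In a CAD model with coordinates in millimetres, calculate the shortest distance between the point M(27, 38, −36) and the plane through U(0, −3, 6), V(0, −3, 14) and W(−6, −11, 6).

3

UV = (0, 0, 8) and UW = (−6, −8, 0), so a normal is n = UV × UW = (64, −48, 0).
Then n·(27, 38, −36) − 144 = −240.
|n| = √(4096 + 2304 + 0) = 80, so the distance is |-240|/80 = 3.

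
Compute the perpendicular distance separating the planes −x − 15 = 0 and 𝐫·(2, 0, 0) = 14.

Divide the second equation by -2 to match normals: −x = -7.
Both planes have normal n = (−1, 0, 0), |n| = 1. Any point on the first plane is at distance |(-7) − 15|/|n| = 22/1 = 22 from the second.

22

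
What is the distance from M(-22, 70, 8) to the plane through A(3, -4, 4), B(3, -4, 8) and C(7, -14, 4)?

23/√29

AB = (0, 0, 4) and AC = (4, -10, 0), so a normal is n = AB × AC = (40, 16, 0).
d = |40·(-22) + 16·70 − 56| / √(1600 + 256 + 0) = |184| / (8√29) = 23/√29.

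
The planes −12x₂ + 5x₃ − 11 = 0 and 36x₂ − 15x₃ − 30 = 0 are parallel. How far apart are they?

Divide the second equation by -3 to match normals: −12x₂ + 5x₃ = -10.
With common normal n = (0, −12, 5) (|n| = 13), the distance is |11 − (-10)|/|n| = 21/13.

21/13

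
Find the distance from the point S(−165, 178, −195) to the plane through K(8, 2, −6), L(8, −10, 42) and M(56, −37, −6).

9

KL = (0, −12, 48) and KM = (48, −39, 0), so a normal is n = KL × KM = (1872, 2304, 576).
d = |1872·(-165) + 2304·178 + 576·(-195) − 16128| / √(3504384 + 5308416 + 331776) = |-27216| / 3024 = 9.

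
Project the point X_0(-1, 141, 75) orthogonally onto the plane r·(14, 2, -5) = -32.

n = (14, 2, -5), |n|² = 225, and n·X_0 − (-32) = -75.
t = -75/225 = -1/3, so the foot is X_0 − t·n = (-1, 141, 75) − (-1/3)·(14, 2, -5) = (11/3, 425/3, 220/3).

(11/3, 425/3, 220/3)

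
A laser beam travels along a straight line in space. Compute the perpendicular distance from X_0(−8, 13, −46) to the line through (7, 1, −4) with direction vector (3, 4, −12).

6√17

Direction vector d = (3, 4, −12).
AP = (−15, 12, −42), and AP × d = (24, −306, −96).
|AP × d|² = 103428 and |d|² = 169, so the distance is √(103428/169) = √612 = 6√17.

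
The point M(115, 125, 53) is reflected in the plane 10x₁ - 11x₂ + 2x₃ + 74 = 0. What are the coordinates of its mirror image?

With n = (10, -11, 2), the signed offset is (n·M − (-74))/|n|² = -45/225 = -1/5.
M' = M − 2t·n = (115, 125, 53) − (-2/5)·(10, -11, 2) = (119, 603/5, 269/5).

(119, 603/5, 269/5)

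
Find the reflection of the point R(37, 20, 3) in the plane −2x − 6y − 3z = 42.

(17, -40, -27)

With n = (−2, −6, −3), the signed offset is (n·R − 42)/|n|² = -245/49 = -5.
R' = R − 2t·n = (37, 20, 3) − (-10)·(−2, −6, −3) = (17, −40, −27).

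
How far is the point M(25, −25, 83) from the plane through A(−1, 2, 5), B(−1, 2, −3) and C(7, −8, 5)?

22/√41

AB = (0, 0, −8) and AC = (8, −10, 0), so a normal is n = AB × AC = (−80, −64, 0).
Then n·(25, −25, 83) − (−48) = −352.
|n| = √(6400 + 4096 + 0) = 16√41, so the distance is |-352|/(16√41) = 22√41/41.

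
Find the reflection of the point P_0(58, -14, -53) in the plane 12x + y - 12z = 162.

(-38, -22, 43)

n = (12, 1, -12), |n|² = 289, n·P_0 − 162 = 1156, so t = 1156/289 = 4.
Foot F = P_0 − 4·n = (10, -18, -5); the reflection is 2F − P_0 = (-38, -22, 43).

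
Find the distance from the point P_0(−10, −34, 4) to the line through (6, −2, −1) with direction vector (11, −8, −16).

Direction vector d = (11, −8, −16).
AP = (−16, −32, 5); AP·d = 0, |AP|² = 1305, |d|² = 441.
distance² = |AP|² − (AP·d)²/|d|² = 1305 − 0/441 = 1305, so the distance is 3√145.

3√145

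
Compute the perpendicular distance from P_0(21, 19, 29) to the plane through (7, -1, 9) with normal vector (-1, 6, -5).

6/√62

The plane has equation n·(r − (7, -1, 9)) = 0, i.e. n·r = -58.
n = (-1, 6, -5); n·P − (-58) = 6; |n| = √62; distance = 6/√62 = 3√62/31.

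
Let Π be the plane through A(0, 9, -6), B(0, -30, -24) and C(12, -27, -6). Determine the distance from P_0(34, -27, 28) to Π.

AB = (0, -39, -18) and AC = (12, -36, 0), so a normal is n = AB × AC = (-648, -216, 468).
n = (-648, -216, 468); n·P − (-4752) = 1656; |n| = 828; distance = 1656/828 = 2.

2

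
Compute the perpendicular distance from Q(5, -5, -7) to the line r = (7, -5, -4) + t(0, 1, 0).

Direction vector d = (0, 1, 0).
AP = (-2, 0, -3), and AP × d = (3, 0, -2).
|AP × d|² = 13 and |d|² = 1, so the distance is √13.

√13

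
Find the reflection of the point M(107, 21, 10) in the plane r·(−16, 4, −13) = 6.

(-21, 53, -94)

n = (−16, 4, −13), |n|² = 441, n·M − 6 = -1764, so t = -1764/441 = -4.
Foot F = M − (-4)·n = (43, 37, −42); the reflection is 2F − M = (−21, 53, −94).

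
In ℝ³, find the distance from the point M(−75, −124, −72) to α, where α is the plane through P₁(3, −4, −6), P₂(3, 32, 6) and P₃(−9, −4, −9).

P₁P₂ = (0, 36, 12) and P₁P₃ = (−12, 0, −3), so a normal is n = P₁P₂ × P₁P₃ = (−108, −144, 432).
Then n·(−75, −124, −72) − (−2340) = −2808.
|n| = √(11664 + 20736 + 186624) = 468, so the distance is |-2808|/468 = 6.

6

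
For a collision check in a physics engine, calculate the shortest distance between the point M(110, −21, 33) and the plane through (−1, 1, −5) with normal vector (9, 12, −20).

The plane has equation n·(r − (−1, 1, −5)) = 0, i.e. n·r = 103.
d = |9·110 + 12·(-21) + (-20)·33 − 103| / √(81 + 144 + 400) = |-25| / 25 = 1.

1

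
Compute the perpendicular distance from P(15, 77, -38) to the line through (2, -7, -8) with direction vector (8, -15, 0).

Direction vector d = (8, -15, 0).
AP = (13, 84, -30), and AP × d = (-450, -240, -867).
|AP × d|² = 1011789 and |d|² = 289, so the distance is √(1011789/289) = √3501 = 3√389.

3√389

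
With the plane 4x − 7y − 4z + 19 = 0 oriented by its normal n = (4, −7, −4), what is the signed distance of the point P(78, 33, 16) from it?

n·P − (-19) = 36.
|n| = 9, so the signed distance is 36/9 = 4.

4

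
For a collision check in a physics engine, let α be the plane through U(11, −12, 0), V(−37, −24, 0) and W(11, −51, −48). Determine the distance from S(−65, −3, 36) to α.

UV = (−48, −12, 0) and UW = (0, −39, −48), so a normal is n = UV × UW = (576, −2304, 1872).
Then n·(−65, −3, 36) − 33984 = 2880.
|n| = √(331776 + 5308416 + 3504384) = 3024, so the distance is |2880|/3024 = 20/21.

20/21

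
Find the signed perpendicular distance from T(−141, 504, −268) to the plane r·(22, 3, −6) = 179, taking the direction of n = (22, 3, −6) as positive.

n·T − 179 = -161.
|n| = 23, so the signed distance is -161/23 = -7.

-7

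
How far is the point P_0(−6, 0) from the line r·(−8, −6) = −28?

d = |(-8)·(-6) + (-6)·0 − (-28)| / √(64 + 36) = |76|/10 = 38/5.

38/5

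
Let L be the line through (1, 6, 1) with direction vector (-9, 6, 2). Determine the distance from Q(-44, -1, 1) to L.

√985

Direction vector d = (-9, 6, 2).
AP = (-45, -7, 0), and AP × d = (-14, 90, -333).
|AP × d|² = 119185 and |d|² = 121, so the distance is √(119185/121) = √985.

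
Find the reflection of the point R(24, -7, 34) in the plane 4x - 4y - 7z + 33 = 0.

(32, -15, 20)

n = (4, -4, -7), |n|² = 81, n·R − (-33) = -81, so t = -81/81 = -1.
Foot F = R − (-1)·n = (28, -11, 27); the reflection is 2F − R = (32, -15, 20).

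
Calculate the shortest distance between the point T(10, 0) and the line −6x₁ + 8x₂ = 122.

91/5

The normal to the line is n = (−6, 8) with |n| = 10.
|n·T − 122| = |-60 − 122| = 182, so the distance is 182/10 = 91/5.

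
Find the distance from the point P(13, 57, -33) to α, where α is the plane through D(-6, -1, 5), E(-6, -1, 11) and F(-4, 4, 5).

DE = (0, 0, 6) and DF = (2, 5, 0), so a normal is n = DE × DF = (-30, 12, 0).
n = (-30, 12, 0); n·P − 168 = 126; |n| = 6√29; distance = 126/(6√29) = 21/√29.

21√29/29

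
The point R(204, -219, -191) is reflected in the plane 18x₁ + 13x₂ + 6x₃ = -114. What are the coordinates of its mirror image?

With n = (18, 13, 6), the signed offset is (n·R − (-114))/|n|² = -207/529 = -9/23.
R' = R − 2t·n = (204, -219, -191) − (-18/23)·(18, 13, 6) = (5016/23, -4803/23, -4285/23).

(5016/23, -4803/23, -4285/23)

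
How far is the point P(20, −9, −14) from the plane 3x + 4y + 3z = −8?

10/√34

Normal vector n = (3, 4, 3), and n·(20, −9, −14) − (−8) = −10.
|n| = √(9 + 16 + 9) = √34, so the distance is |-10|/√34 = 5√34/17.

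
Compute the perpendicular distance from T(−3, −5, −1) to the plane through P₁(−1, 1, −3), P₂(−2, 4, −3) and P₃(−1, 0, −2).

10√11/11

P₁P₂ = (−1, 3, 0) and P₁P₃ = (0, −1, 1), so a normal is n = P₁P₂ × P₁P₃ = (3, 1, 1).
Then n·(−3, −5, −1) − (−5) = −10.
|n| = √(9 + 1 + 1) = √11, so the distance is |-10|/√11 = 10/√11.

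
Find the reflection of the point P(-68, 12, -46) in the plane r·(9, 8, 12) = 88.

(4, 76, 50)

n = (9, 8, 12), |n|² = 289, n·P − 88 = -1156, so t = -1156/289 = -4.
Foot F = P − (-4)·n = (-32, 44, 2); the reflection is 2F − P = (4, 76, 50).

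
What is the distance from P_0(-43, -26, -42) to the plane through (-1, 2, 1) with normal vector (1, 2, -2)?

4

The plane has equation n·(r − (-1, 2, 1)) = 0, i.e. n·r = 1.
d = |1·(-43) + 2·(-26) + (-2)·(-42) − 1| / √(1 + 4 + 4) = |-12| / 3 = 4.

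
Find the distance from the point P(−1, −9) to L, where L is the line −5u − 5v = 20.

The normal to the line is n = (−5, −5) with |n| = 5√2.
|n·P − 20| = |50 − 20| = 30, so the distance is 30/(5√2) = 3√2.

3√2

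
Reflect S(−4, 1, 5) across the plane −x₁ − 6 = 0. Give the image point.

(-8, 1, 5)

n = (−1, 0, 0), |n|² = 1, n·S − 6 = -2, so t = -2/1 = -2.
Foot F = S − (-2)·n = (−6, 1, 5); the reflection is 2F − S = (−8, 1, 5).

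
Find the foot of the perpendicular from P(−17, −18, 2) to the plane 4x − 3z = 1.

(-5, -18, -7)

The perpendicular from P has direction n = (4, 0, −3): r = (−17, −18, 2) + t(4, 0, −3).
Substitute into the plane: n·(P + tn) = 1 gives -74 + 25t = 1, so t = 3.
Foot = (−17, −18, 2) + 3·(4, 0, −3) = (−5, −18, −7).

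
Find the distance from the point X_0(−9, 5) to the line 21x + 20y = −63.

The normal to the line is n = (21, 20) with |n| = 29.
|n·X_0 − (-63)| = |-89 − (-63)| = 26, so the distance is 26/29.

26/29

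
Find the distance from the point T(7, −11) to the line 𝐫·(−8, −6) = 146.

68/5

The normal to the line is n = (−8, −6) with |n| = 10.
|n·T − 146| = |10 − 146| = 136, so the distance is 136/10 = 68/5.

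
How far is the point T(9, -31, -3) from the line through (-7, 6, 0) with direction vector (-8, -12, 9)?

√1345

Direction vector d = (-8, -12, 9).
AP = (16, -37, -3); AP·d = 289, |AP|² = 1634, |d|² = 289.
distance² = |AP|² − (AP·d)²/|d|² = 1634 − 83521/289 = 1345, so the distance is √1345.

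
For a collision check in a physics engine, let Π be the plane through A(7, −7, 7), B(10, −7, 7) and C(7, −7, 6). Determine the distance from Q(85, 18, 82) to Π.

AB = (3, 0, 0) and AC = (0, 0, −1), so a normal is n = AB × AC = (0, 3, 0).
Then n·(85, 18, 82) − (−21) = 75.
|n| = √(0 + 9 + 0) = 3, so the distance is |75|/3 = 25.

25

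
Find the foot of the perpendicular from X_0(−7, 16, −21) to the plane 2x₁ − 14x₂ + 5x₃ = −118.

n = (2, −14, 5), |n|² = 225, and n·X_0 − (-118) = -225.
t = -225/225 = -1, so the foot is X_0 − t·n = (−7, 16, −21) − (-1)·(2, −14, 5) = (−5, 2, −16).

(-5, 2, -16)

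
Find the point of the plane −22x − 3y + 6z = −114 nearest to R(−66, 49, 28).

(0, 58, 10)

The perpendicular from R has direction n = (−22, −3, 6): r = (−66, 49, 28) + λ(−22, −3, 6).
Substitute into the plane: n·(R + λn) = -114 gives 1473 + 529λ = -114, so λ = -3.
Foot = (−66, 49, 28) + (-3)·(−22, −3, 6) = (0, 58, 10).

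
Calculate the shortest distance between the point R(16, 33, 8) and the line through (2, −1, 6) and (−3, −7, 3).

2√59

A direction vector is d = (−5, −6, −3).
AP = (14, 34, 2), and AP × d = (−90, 32, 86).
|AP × d|² = 16520 and |d|² = 70, so the distance is √(16520/70) = √236 = 2√59.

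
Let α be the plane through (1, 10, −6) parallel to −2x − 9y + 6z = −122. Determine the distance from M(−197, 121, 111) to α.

Parallel planes share the normal n = (−2, −9, 6); since (1, 10, −6) lies on the plane, its equation is −2x − 9y + 6z = -128.
d = |(-2)·(-197) + (-9)·121 + 6·111 − (-128)| / √(4 + 81 + 36) = |99| / 11 = 9.

9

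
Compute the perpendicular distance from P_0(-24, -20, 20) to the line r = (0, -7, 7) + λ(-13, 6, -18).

√914

Direction vector d = (-13, 6, -18).
AP = (-24, -13, 13); AP·d = 0, |AP|² = 914, |d|² = 529.
distance² = |AP|² − (AP·d)²/|d|² = 914 − 0/529 = 914, so the distance is √914.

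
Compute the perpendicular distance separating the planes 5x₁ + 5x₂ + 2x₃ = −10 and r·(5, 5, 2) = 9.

Both planes have normal n = (5, 5, 2), |n| = 3√6. Any point on the first plane is at distance |9 − (-10)|/|n| = 19/(3√6) from the second.

19√6/18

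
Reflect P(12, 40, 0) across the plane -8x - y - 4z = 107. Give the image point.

(-36, 34, -24)

n = (-8, -1, -4), |n|² = 81, n·P − 107 = -243, so t = -243/81 = -3.
Foot F = P − (-3)·n = (-12, 37, -12); the reflection is 2F − P = (-36, 34, -24).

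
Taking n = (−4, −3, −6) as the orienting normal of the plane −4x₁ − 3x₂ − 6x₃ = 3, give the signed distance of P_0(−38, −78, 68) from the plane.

-25/√61

n·P_0 − 3 = -25.
|n| = √61, so the signed distance is -25/√61.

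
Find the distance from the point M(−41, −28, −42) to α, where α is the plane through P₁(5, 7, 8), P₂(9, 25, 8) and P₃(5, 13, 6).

P₁P₂ = (4, 18, 0) and P₁P₃ = (0, 6, −2), so a normal is n = P₁P₂ × P₁P₃ = (−36, 8, 24).
d = |(-36)·(-41) + 8·(-28) + 24·(-42) − 68| / √(1296 + 64 + 576) = |176| / 44 = 4.

4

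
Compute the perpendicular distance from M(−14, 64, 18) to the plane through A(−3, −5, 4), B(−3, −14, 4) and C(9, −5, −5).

23/5

AB = (0, −9, 0) and AC = (12, 0, −9), so a normal is n = AB × AC = (81, 0, 108).
n = (81, 0, 108); n·P − 189 = 621; |n| = 135; distance = 621/135 = 23/5.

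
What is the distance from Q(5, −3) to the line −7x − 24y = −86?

123/25

d = |(-7)·5 + (-24)·(-3) − (-86)| / √(49 + 576) = |123|/25 = 123/25.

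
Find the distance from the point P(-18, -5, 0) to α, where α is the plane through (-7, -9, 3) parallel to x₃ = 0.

Parallel planes share the normal n = (0, 0, 1); since (-7, -9, 3) lies on the plane, its equation is x₃ = 3.
d = |1·0 − 3| / √(0 + 0 + 1) = |-3| / 1 = 3.

3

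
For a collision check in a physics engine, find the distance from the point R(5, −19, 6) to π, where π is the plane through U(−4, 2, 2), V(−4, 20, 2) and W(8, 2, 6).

3√10/10

UV = (0, 18, 0) and UW = (12, 0, 4), so a normal is n = UV × UW = (72, 0, −216).
Then n·(5, −19, 6) − (−720) = −216.
|n| = √(5184 + 0 + 46656) = 72√10, so the distance is |-216|/(72√10) = 3√10/10.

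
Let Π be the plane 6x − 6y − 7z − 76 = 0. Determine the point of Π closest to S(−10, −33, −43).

(-28, -15, -22)

The perpendicular from S has direction n = (6, −6, −7): r = (−10, −33, −43) + λ(6, −6, −7).
Substitute into the plane: n·(S + λn) = 76 gives 439 + 121λ = 76, so λ = -3.
Foot = (−10, −33, −43) + (-3)·(6, −6, −7) = (−28, −15, −22).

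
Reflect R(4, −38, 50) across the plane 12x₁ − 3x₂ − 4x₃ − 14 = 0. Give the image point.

(148/13, -518/13, 618/13)

n = (12, −3, −4), |n|² = 169, n·R − 14 = -52, so t = -52/169 = -4/13.
Foot F = R − (-4/13)·n = (100/13, −506/13, 634/13); the reflection is 2F − R = (148/13, −518/13, 618/13).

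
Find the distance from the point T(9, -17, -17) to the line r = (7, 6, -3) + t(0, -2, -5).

√265

Direction vector d = (0, -2, -5).
AP = (2, -23, -14); AP·d = 116, |AP|² = 729, |d|² = 29.
distance² = |AP|² − (AP·d)²/|d|² = 729 − 13456/29 = 265, so the distance is √265.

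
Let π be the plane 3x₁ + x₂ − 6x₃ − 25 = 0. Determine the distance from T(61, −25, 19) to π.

19/√46

d = |3·61 + 1·(-25) + (-6)·19 − 25| / √(9 + 1 + 36) = |19| / √46 = 19√46/46.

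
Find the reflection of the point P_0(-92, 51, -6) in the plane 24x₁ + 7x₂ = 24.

(52, 93, -6)

n = (24, 7, 0), |n|² = 625, n·P_0 − 24 = -1875, so t = -1875/625 = -3.
Foot F = P_0 − (-3)·n = (-20, 72, -6); the reflection is 2F − P_0 = (52, 93, -6).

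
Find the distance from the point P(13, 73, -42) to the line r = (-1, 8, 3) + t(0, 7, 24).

Direction vector d = (0, 7, 24).
AP = (14, 65, -45), and AP × d = (1875, -336, 98).
|AP × d|² = 3638125 and |d|² = 625, so the distance is √(3638125/625) = √5821.

√5821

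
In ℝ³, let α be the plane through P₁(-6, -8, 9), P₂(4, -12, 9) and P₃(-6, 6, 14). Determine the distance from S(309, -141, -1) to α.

P₁P₂ = (10, -4, 0) and P₁P₃ = (0, 14, 5), so a normal is n = P₁P₂ × P₁P₃ = (-20, -50, 140).
Then n·(309, -141, -1) - 1780 = -1050.
|n| = √(400 + 2500 + 19600) = 150, so the distance is |-1050|/150 = 7.

7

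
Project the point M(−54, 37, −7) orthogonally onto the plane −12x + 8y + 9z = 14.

(-18, 13, -34)

n = (−12, 8, 9), |n|² = 289, and n·M − 14 = 867.
t = 867/289 = 3, so the foot is M − t·n = (−54, 37, −7) − 3·(−12, 8, 9) = (−18, 13, −34).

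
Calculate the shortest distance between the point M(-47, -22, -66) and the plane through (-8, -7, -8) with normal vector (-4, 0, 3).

The plane has equation n·(r − (-8, -7, -8)) = 0, i.e. n·r = 8.
n = (-4, 0, 3); n·P − 8 = -18; |n| = 5; distance = 18/5.

18/5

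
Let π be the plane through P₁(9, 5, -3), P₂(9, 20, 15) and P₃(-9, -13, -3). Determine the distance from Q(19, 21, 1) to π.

16/√97

P₁P₂ = (0, 15, 18) and P₁P₃ = (-18, -18, 0), so a normal is n = P₁P₂ × P₁P₃ = (324, -324, 270).
Then n·(19, 21, 1) - 486 = -864.
|n| = √(104976 + 104976 + 72900) = 54√97, so the distance is |-864|/(54√97) = 16√97/97.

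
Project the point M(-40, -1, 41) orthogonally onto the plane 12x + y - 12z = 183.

(8, 3, -7)

n = (12, 1, -12), |n|² = 289, and n·M − 183 = -1156.
t = -1156/289 = -4, so the foot is M − t·n = (-40, -1, 41) − (-4)·(12, 1, -12) = (8, 3, -7).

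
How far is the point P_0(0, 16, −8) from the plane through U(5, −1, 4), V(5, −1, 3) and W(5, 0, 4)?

UV = (0, 0, −1) and UW = (0, 1, 0), so a normal is n = UV × UW = (1, 0, 0).
d = |1·0 − 5| / √(1 + 0 + 0) = |-5| / 1 = 5.

5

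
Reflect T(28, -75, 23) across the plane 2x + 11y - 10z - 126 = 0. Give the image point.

(48, 35, -77)

n = (2, 11, -10), |n|² = 225, n·T − 126 = -1125, so t = -1125/225 = -5.
Foot F = T − (-5)·n = (38, -20, -27); the reflection is 2F − T = (48, 35, -77).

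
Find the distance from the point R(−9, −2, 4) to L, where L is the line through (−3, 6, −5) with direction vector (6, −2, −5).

Direction vector d = (6, −2, −5).
AP = (−6, −8, 9), and AP × d = (58, 24, 60).
|AP × d|² = 7540 and |d|² = 65, so the distance is √(7540/65) = √116 = 2√29.

2√29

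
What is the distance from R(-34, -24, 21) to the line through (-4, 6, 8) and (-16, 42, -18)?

A direction vector is d = (-12, 36, -26).
AP = (-30, -30, 13), and AP × d = (312, -936, -1440).
|AP × d|² = 3047040 and |d|² = 2116, so the distance is √(3047040/2116) = √1440 = 12√10.

12√10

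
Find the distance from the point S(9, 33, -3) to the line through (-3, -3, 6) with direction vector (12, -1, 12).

39

Direction vector d = (12, -1, 12).
AP = (12, 36, -9), and AP × d = (423, -252, -444).
|AP × d|² = 439569 and |d|² = 289, so the distance is √(439569/289) = √1521 = 39.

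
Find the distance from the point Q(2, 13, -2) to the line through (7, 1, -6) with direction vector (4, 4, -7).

√185

Direction vector d = (4, 4, -7).
AP = (-5, 12, 4), and AP × d = (-100, -19, -68).
|AP × d|² = 14985 and |d|² = 81, so the distance is √(14985/81) = √185.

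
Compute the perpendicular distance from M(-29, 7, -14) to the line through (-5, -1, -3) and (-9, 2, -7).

A direction vector is d = (-4, 3, -4).
AP = (-24, 8, -11), and AP × d = (1, -52, -40).
|AP × d|² = 4305 and |d|² = 41, so the distance is √(4305/41) = √105.

√105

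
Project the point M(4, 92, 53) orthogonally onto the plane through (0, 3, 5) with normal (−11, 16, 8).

(48, 28, 21)

The perpendicular from M has direction n = (−11, 16, 8): r = (4, 92, 53) + t(−11, 16, 8).
Substitute into the plane: n·(M + tn) = 88 gives 1852 + 441t = 88, so t = -4.
Foot = (4, 92, 53) + (-4)·(−11, 16, 8) = (48, 28, 21).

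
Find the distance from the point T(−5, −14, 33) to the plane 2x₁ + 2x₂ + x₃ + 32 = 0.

9

d = |2·(-5) + 2·(-14) + 1·33 − (-32)| / √(4 + 4 + 1) = |27| / 3 = 9.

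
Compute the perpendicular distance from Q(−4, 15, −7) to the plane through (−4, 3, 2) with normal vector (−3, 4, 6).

6/√61

The plane has equation n·(r − (−4, 3, 2)) = 0, i.e. n·r = 36.
Then n·(−4, 15, −7) − 36 = −6.
|n| = √(9 + 16 + 36) = √61, so the distance is |-6|/√61 = 6/√61.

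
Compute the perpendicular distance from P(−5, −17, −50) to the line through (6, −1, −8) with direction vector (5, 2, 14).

Direction vector d = (5, 2, 14).
AP = (−11, −16, −42); AP·d = -675, |AP|² = 2141, |d|² = 225.
distance² = |AP|² − (AP·d)²/|d|² = 2141 − 455625/225 = 116, so the distance is 2√29.

2√29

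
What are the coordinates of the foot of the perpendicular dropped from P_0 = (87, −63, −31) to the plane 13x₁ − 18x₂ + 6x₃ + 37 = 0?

(35, 9, -55)

The perpendicular from P_0 has direction n = (13, −18, 6): r = (87, −63, −31) + t(13, −18, 6).
Substitute into the plane: n·(P_0 + tn) = -37 gives 2079 + 529t = -37, so t = -4.
Foot = (87, −63, −31) + (-4)·(13, −18, 6) = (35, 9, −55).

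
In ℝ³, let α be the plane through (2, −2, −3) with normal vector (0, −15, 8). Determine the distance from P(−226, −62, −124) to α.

4

The plane has equation n·(r − (2, −2, −3)) = 0, i.e. n·r = 6.
d = |(-15)·(-62) + 8·(-124) − 6| / √(0 + 225 + 64) = |-68| / 17 = 4.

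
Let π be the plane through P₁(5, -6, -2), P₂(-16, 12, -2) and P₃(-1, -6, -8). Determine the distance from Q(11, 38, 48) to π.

4

P₁P₂ = (-21, 18, 0) and P₁P₃ = (-6, 0, -6), so a normal is n = P₁P₂ × P₁P₃ = (-108, -126, 108).
Then n·(11, 38, 48) - 0 = -792.
|n| = √(11664 + 15876 + 11664) = 198, so the distance is |-792|/198 = 4.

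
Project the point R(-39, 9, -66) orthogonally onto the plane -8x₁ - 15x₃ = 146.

The perpendicular from R has direction n = (-8, 0, -15): r = (-39, 9, -66) + μ(-8, 0, -15).
Substitute into the plane: n·(R + μn) = 146 gives 1302 + 289μ = 146, so μ = -4.
Foot = (-39, 9, -66) + (-4)·(-8, 0, -15) = (-7, 9, -6).

(-7, 9, -6)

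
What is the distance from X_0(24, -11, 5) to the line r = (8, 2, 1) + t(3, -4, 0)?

Direction vector d = (3, -4, 0).
AP = (16, -13, 4), and AP × d = (16, 12, -25).
|AP × d|² = 1025 and |d|² = 25, so the distance is √(1025/25) = √41.

√41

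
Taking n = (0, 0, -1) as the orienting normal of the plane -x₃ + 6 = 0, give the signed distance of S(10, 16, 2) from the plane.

4

n·S − (-6) = 4.
|n| = 1, so the signed distance is 4/1 = 4.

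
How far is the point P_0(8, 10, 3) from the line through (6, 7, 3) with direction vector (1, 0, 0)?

Direction vector d = (1, 0, 0).
AP = (2, 3, 0); AP·d = 2, |AP|² = 13, |d|² = 1.
distance² = |AP|² − (AP·d)²/|d|² = 13 − 4/1 = 9, so the distance is 3.

3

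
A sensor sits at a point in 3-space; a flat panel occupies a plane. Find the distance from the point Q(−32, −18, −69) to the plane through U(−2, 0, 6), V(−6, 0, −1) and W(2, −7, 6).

2

UV = (−4, 0, −7) and UW = (4, −7, 0), so a normal is n = UV × UW = (−49, −28, 28).
Then n·(−32, −18, −69) − 266 = −126.
|n| = √(2401 + 784 + 784) = 63, so the distance is |-126|/63 = 2.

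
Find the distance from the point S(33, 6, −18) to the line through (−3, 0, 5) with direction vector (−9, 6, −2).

9√17

Direction vector d = (−9, 6, −2).
AP = (36, 6, −23), and AP × d = (126, 279, 270).
|AP × d|² = 166617 and |d|² = 121, so the distance is √(166617/121) = √1377 = 9√17.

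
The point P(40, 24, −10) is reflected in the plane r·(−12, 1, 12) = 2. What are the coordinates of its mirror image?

n = (−12, 1, 12), |n|² = 289, n·P − 2 = -578, so t = -578/289 = -2.
Foot F = P − (-2)·n = (16, 26, 14); the reflection is 2F − P = (−8, 28, 38).

(-8, 28, 38)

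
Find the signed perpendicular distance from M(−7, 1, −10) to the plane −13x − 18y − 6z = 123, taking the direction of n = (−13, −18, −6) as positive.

n·M − 123 = 10.
|n| = 23, so the signed distance is 10/23.

10/23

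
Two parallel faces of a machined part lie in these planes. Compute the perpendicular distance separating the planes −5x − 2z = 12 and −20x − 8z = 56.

2√29/29

Divide the second equation by 4 to match normals: −5x − 2z = 14.
With common normal n = (−5, 0, −2) (|n| = √29), the distance is |12 − 14|/|n| = 2/√29.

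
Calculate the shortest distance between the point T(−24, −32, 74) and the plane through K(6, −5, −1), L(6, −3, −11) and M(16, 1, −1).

30/√35

KL = (0, 2, −10) and KM = (10, 6, 0), so a normal is n = KL × KM = (60, −100, −20).
n = (60, −100, −20); n·P − 880 = -600; |n| = 20√35; distance = 600/(20√35) = 6√35/7.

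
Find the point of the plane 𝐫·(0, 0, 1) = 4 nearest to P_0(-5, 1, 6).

The perpendicular from P_0 has direction n = (0, 0, 1): r = (-5, 1, 6) + t(0, 0, 1).
Substitute into the plane: n·(P_0 + tn) = 4 gives 6 + 1t = 4, so t = -2.
Foot = (-5, 1, 6) + (-2)·(0, 0, 1) = (-5, 1, 4).

(-5, 1, 4)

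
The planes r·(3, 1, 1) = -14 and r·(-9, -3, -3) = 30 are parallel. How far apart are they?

Divide the second equation by -3 to match normals: 3x + y + z = -10.
With common normal n = (3, 1, 1) (|n| = √11), the distance is |(-14) − (-10)|/|n| = 4/√11 = 4√11/11.

4√11/11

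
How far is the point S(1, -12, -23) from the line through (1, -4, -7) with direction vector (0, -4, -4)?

Direction vector d = (0, -4, -4).
AP = (0, -8, -16); AP·d = 96, |AP|² = 320, |d|² = 32.
distance² = |AP|² − (AP·d)²/|d|² = 320 − 9216/32 = 32, so the distance is 4√2.

4√2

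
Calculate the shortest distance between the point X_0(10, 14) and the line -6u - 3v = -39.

21/√5

The normal to the line is n = (-6, -3) with |n| = 3√5.
|n·X_0 − (-39)| = |-102 − (-39)| = 63, so the distance is 63/(3√5) = 21/√5.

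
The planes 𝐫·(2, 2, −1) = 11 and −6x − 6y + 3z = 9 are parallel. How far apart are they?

14/3

Divide the second equation by -3 to match normals: 2x + 2y − z = -3.
With common normal n = (2, 2, −1) (|n| = 3), the distance is |11 − (-3)|/|n| = 14/3.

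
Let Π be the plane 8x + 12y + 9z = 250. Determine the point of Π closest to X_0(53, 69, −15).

(29, 33, -42)

n = (8, 12, 9), |n|² = 289, and n·X_0 − 250 = 867.
t = 867/289 = 3, so the foot is X_0 − t·n = (53, 69, −15) − 3·(8, 12, 9) = (29, 33, −42).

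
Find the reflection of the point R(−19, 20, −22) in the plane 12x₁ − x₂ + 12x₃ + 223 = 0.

(5, 18, 2)

n = (12, −1, 12), |n|² = 289, n·R − (-223) = -289, so t = -289/289 = -1.
Foot F = R − (-1)·n = (−7, 19, −10); the reflection is 2F − R = (5, 18, 2).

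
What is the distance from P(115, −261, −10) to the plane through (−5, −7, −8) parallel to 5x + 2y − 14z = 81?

8

Parallel planes share the normal n = (5, 2, −14); since (−5, −7, −8) lies on the plane, its equation is 5x + 2y − 14z = 73.
n = (5, 2, −14); n·P − 73 = 120; |n| = 15; distance = 120/15 = 8.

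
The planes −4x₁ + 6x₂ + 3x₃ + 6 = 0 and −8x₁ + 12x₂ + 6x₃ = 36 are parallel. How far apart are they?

24√61/61

Divide the second equation by 2 to match normals: −4x₁ + 6x₂ + 3x₃ = 18.
Both planes have normal n = (−4, 6, 3), |n| = √61. Any point on the first plane is at distance |18 − (-6)|/|n| = 24/√61 = 24√61/61 from the second.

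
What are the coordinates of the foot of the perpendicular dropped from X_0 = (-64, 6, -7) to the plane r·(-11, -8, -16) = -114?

The perpendicular from X_0 has direction n = (-11, -8, -16): r = (-64, 6, -7) + λ(-11, -8, -16).
Substitute into the plane: n·(X_0 + λn) = -114 gives 768 + 441λ = -114, so λ = -2.
Foot = (-64, 6, -7) + (-2)·(-11, -8, -16) = (-42, 22, 25).

(-42, 22, 25)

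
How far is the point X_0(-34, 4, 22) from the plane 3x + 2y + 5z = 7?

9√38/38

Normal vector n = (3, 2, 5), and n·(-34, 4, 22) - 7 = 9.
|n| = √(9 + 4 + 25) = √38, so the distance is |9|/√38 = 9/√38.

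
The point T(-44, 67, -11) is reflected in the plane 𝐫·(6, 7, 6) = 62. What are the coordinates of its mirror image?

With n = (6, 7, 6), the signed offset is (n·T − 62)/|n|² = 77/121 = 7/11.
T' = T − 2t·n = (-44, 67, -11) − (14/11)·(6, 7, 6) = (-568/11, 639/11, -205/11).

(-568/11, 639/11, -205/11)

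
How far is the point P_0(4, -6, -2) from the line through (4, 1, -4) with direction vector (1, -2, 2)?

√17

Direction vector d = (1, -2, 2).
AP = (0, -7, 2); AP·d = 18, |AP|² = 53, |d|² = 9.
distance² = |AP|² − (AP·d)²/|d|² = 53 − 324/9 = 17, so the distance is √17.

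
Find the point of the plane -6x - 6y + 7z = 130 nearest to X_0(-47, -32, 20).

The perpendicular from X_0 has direction n = (-6, -6, 7): r = (-47, -32, 20) + t(-6, -6, 7).
Substitute into the plane: n·(X_0 + tn) = 130 gives 614 + 121t = 130, so t = -4.
Foot = (-47, -32, 20) + (-4)·(-6, -6, 7) = (-23, -8, -8).

(-23, -8, -8)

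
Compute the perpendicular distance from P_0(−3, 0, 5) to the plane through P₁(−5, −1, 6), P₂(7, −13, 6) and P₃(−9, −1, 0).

P₁P₂ = (12, −12, 0) and P₁P₃ = (−4, 0, −6), so a normal is n = P₁P₂ × P₁P₃ = (72, 72, −48).
d = |72·(-3) + 72·0 + (-48)·5 − (-720)| / √(5184 + 5184 + 2304) = |264| / (24√22) = 11/√22.

√22/2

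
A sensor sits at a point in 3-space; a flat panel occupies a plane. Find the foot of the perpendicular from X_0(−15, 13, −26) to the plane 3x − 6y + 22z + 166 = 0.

n = (3, −6, 22), |n|² = 529, and n·X_0 − (-166) = -529.
t = -529/529 = -1, so the foot is X_0 − t·n = (−15, 13, −26) − (-1)·(3, −6, 22) = (−12, 7, −4).

(-12, 7, -4)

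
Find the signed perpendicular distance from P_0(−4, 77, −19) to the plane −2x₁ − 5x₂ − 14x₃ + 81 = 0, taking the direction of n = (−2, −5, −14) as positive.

-2

n·P_0 − (-81) = -30.
|n| = 15, so the signed distance is -30/15 = -2.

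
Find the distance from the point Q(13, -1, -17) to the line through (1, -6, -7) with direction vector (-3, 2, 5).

Direction vector d = (-3, 2, 5).
AP = (12, 5, -10); AP·d = -76, |AP|² = 269, |d|² = 38.
distance² = |AP|² − (AP·d)²/|d|² = 269 − 5776/38 = 117, so the distance is 3√13.

3√13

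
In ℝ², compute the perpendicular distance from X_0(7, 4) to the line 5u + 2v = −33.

d = |5·7 + 2·4 − (-33)| / √(25 + 4) = |76|/√29 = 76√29/29.

76/√29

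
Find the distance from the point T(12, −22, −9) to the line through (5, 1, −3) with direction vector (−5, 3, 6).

√334

Direction vector d = (−5, 3, 6).
AP = (7, −23, −6); AP·d = -140, |AP|² = 614, |d|² = 70.
distance² = |AP|² − (AP·d)²/|d|² = 614 − 19600/70 = 334, so the distance is √334.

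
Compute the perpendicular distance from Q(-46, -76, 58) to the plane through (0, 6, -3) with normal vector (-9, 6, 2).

4

The plane has equation n·(r − (0, 6, -3)) = 0, i.e. n·r = 30.
Then n·(-46, -76, 58) - 30 = 44.
|n| = √(81 + 36 + 4) = 11, so the distance is |44|/11 = 4.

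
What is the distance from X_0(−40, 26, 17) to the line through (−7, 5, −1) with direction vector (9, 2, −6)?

Direction vector d = (9, 2, −6).
AP = (−33, 21, 18), and AP × d = (−162, −36, −255).
|AP × d|² = 92565 and |d|² = 121, so the distance is √(92565/121) = √765 = 3√85.

3√85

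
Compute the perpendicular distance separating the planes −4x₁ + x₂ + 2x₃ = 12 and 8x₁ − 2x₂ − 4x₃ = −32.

4/√21

Divide the second equation by -2 to match normals: −4x₁ + x₂ + 2x₃ = 16.
With common normal n = (−4, 1, 2) (|n| = √21), the distance is |12 − 16|/|n| = 4/√21.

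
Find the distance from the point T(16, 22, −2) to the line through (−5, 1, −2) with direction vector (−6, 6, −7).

21√2

Direction vector d = (−6, 6, −7).
AP = (21, 21, 0), and AP × d = (−147, 147, 252).
|AP × d|² = 106722 and |d|² = 121, so the distance is √(106722/121) = √882 = 21√2.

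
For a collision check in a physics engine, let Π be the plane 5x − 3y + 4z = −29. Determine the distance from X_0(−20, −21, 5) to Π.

Normal vector n = (5, −3, 4), and n·(−20, −21, 5) − (−29) = 12.
|n| = √(25 + 9 + 16) = 5√2, so the distance is |12|/(5√2) = 6√2/5.

6√2/5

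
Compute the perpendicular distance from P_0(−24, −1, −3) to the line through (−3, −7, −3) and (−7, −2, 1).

√249

A direction vector is d = (−4, 5, 4).
AP = (−21, 6, 0); AP·d = 114, |AP|² = 477, |d|² = 57.
distance² = |AP|² − (AP·d)²/|d|² = 477 − 12996/57 = 249, so the distance is √249.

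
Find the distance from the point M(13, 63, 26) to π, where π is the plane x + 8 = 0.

Normal vector n = (1, 0, 0), and n·(13, 63, 26) - (-8) = 21.
|n| = √(1 + 0 + 0) = 1, so the distance is |21|/1 = 21.

21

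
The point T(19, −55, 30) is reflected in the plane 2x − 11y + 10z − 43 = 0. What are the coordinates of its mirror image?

n = (2, −11, 10), |n|² = 225, n·T − 43 = 900, so t = 900/225 = 4.
Foot F = T − 4·n = (11, −11, −10); the reflection is 2F − T = (3, 33, −50).

(3, 33, -50)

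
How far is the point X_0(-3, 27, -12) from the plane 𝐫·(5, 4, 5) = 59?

Normal vector n = (5, 4, 5), and n·(-3, 27, -12) - 59 = -26.
|n| = √(25 + 16 + 25) = √66, so the distance is |-26|/√66 = 26/√66.

26/√66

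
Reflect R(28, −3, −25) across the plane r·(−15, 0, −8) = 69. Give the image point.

With n = (−15, 0, −8), the signed offset is (n·R − 69)/|n|² = -289/289 = -1.
R' = R − 2t·n = (28, −3, −25) − (-2)·(−15, 0, −8) = (−2, −3, −41).

(-2, -3, -41)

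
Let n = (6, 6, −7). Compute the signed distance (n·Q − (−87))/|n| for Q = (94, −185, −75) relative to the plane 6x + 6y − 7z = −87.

6

n·Q − (-87) = 66.
|n| = 11, so the signed distance is 66/11 = 6.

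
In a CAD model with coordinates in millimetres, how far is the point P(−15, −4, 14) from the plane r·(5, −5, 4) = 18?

17√66/66

Normal vector n = (5, −5, 4), and n·(−15, −4, 14) − 18 = −17.
|n| = √(25 + 25 + 16) = √66, so the distance is |-17|/√66 = 17/√66.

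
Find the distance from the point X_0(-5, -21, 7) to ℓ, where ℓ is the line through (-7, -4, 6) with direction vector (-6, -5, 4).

√217

Direction vector d = (-6, -5, 4).
AP = (2, -17, 1), and AP × d = (-63, -14, -112).
|AP × d|² = 16709 and |d|² = 77, so the distance is √(16709/77) = √217.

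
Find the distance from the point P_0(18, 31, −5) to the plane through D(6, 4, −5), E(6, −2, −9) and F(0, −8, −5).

DE = (0, −6, −4) and DF = (−6, −12, 0), so a normal is n = DE × DF = (−48, 24, −36).
Then n·(18, 31, −5) − (−12) = 72.
|n| = √(2304 + 576 + 1296) = 12√29, so the distance is |72|/(12√29) = 6/√29.

6√29/29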